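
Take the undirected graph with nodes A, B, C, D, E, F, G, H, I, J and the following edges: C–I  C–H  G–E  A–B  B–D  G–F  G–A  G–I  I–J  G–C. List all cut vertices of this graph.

A, B, C, G, I

Removing A increases the component count from 1 to 2, so A is a cut vertex.
Removing B increases the component count from 1 to 2, so B is a cut vertex.
Removing C increases the component count from 1 to 2, so C is a cut vertex.
Likewise G, I are cut vertices.
By contrast removing H leaves 1 component; it is not a cut vertex. No other vertex is a cut vertex either.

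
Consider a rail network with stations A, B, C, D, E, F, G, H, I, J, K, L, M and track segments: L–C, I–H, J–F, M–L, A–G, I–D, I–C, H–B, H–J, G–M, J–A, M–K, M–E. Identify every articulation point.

H, I, J, M

Removing H increases the component count from 1 to 2, so H is a cut vertex.
Removing I increases the component count from 1 to 2, so I is a cut vertex.
Removing J increases the component count from 1 to 2, so J is a cut vertex.
Likewise M is a cut vertex.
By contrast removing K leaves 1 component; it is not a cut vertex. No other vertex is a cut vertex either.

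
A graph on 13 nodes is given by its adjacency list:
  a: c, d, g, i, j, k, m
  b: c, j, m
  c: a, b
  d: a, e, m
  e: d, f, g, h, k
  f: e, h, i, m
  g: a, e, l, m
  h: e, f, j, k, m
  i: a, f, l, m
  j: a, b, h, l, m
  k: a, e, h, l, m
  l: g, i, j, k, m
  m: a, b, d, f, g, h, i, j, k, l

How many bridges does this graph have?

0

The edges on the cycle j-b-c-a-j are not bridges since each lies on that cycle.
Every edge lies on some cycle, so there are no bridges.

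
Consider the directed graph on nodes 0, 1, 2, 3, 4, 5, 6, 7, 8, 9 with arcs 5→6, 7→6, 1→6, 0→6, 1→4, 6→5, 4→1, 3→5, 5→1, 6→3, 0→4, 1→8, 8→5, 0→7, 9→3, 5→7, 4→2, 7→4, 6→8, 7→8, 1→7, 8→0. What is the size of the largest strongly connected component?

{0, 1, 3, 4, 5, 6, 7, 8} are all mutually reachable — one SCC of size 8.
{9} is an SCC by itself.
{2} is an SCC by itself.
The largest has 8 vertices.

8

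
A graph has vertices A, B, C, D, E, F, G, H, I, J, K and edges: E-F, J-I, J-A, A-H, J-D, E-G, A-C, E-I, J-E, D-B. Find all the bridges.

A-C, A-H, A-J, B-D, D-J, E-F, E-G

The edges on the cycle J-E-I-J are not bridges since each lies on that cycle.
But removing A-H disconnects A from H; removing E-F disconnects E from F; removing J-A disconnects J from A; removing J-D disconnects J from D — these are bridges.
In total 7 edges are bridges.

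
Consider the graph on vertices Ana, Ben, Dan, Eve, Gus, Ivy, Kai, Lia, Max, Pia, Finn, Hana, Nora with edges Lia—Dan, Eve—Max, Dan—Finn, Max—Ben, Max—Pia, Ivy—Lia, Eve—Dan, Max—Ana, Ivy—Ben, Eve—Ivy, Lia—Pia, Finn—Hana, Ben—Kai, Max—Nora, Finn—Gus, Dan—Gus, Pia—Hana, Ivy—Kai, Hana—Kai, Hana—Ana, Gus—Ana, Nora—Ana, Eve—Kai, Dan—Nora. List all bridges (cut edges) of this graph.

The edges on the cycle Eve-Ivy-Lia-Dan-Finn-Gus-Ana-Max-Eve are not bridges since each lies on that cycle.
Every edge lies on some cycle, so there are no bridges.

none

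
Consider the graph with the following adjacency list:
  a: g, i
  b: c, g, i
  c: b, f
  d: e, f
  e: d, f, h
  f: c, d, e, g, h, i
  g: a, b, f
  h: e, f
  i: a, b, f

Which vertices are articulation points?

Removing f increases the component count from 1 to 2, so f is a cut vertex.
By contrast removing a leaves 1 component; it is not a cut vertex. No other vertex is a cut vertex either.

f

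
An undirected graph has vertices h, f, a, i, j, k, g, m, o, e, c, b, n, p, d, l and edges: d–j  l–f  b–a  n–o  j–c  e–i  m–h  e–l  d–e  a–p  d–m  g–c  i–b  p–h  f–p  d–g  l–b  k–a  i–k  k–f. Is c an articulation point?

Deleting c leaves 2 components (was 2), so c is not a cut vertex.

No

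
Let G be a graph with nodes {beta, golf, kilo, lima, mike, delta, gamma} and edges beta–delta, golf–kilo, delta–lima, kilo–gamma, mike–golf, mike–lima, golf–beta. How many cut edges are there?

The edges on the cycle mike-golf-beta-delta-lima-mike are not bridges since each lies on that cycle.
But removing kilo–gamma disconnects kilo from gamma; removing golf–kilo disconnects golf from kilo — these are bridges.
That makes 2 bridges.

2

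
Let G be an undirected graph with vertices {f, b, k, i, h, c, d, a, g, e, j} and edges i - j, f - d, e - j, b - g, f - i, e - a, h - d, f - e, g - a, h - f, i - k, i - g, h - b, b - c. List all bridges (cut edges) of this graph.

The edges on the cycle f-i-g-a-e-f are not bridges since each lies on that cycle.
But removing c - b disconnects c from b; removing k - i disconnects k from i — these are bridges.

b-c, i-k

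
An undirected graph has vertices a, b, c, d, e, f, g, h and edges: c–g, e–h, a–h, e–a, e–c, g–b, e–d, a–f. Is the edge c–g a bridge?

Removing c–g leaves no path between c and g: the component count goes from 1 to 2. So it is a bridge.

Yes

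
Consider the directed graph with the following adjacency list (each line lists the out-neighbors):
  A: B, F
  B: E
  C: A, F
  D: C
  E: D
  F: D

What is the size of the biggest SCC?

{A, B, C, D, E, F} are all mutually reachable — one SCC of size 6.
The largest has 6 vertices.

6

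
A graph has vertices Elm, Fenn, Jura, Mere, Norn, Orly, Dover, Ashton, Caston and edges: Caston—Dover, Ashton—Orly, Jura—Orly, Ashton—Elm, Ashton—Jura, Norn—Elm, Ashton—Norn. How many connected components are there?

4

Mere is isolated — a component by itself.
Fenn is isolated — a component by itself.
Starting from Dover we can reach Dover, Caston. That is one component of size 2.
Starting from Elm we can reach Elm, Jura, Norn, Orly, Ashton. That is one component of size 5.
Total: 4 components.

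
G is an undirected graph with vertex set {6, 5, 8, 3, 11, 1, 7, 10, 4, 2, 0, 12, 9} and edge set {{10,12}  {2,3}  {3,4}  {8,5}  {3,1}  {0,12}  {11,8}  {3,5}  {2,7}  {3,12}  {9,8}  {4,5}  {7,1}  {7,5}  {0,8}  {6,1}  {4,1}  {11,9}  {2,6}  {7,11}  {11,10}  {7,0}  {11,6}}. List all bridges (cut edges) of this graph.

none

The edges on the cycle 2-7-11-10-12-3-2 are not bridges since each lies on that cycle.
Every edge lies on some cycle, so there are no bridges.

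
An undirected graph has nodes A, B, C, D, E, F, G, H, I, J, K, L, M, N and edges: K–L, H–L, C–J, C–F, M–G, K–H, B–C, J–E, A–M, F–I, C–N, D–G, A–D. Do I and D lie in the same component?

No

The component containing I is {B, C, E, F, I, J, N}, and D is not in it.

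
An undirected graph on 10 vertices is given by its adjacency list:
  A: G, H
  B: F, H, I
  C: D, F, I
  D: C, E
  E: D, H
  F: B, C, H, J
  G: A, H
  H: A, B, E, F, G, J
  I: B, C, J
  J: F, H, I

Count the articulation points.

1

Removing H increases the component count from 1 to 2, so H is a cut vertex.
By contrast removing B leaves 1 component; it is not a cut vertex. No other vertex is a cut vertex either.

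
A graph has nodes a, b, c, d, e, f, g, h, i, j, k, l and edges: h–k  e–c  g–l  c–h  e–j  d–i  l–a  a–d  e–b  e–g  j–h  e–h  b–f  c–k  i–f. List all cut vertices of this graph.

Removing e increases the component count from 1 to 2, so e is a cut vertex.
By contrast removing g leaves 1 component; it is not a cut vertex. No other vertex is a cut vertex either.

e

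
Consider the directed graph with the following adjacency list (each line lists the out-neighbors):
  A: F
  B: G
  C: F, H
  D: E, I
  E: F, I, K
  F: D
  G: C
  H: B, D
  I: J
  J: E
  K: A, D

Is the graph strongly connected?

There is no directed path from E to B, so the graph is not strongly connected.

No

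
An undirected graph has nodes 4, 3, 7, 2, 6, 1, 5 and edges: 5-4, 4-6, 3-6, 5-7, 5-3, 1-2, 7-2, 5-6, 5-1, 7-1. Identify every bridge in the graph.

none

The edges on the cycle 5-3-6-5 are not bridges since each lies on that cycle.
Every edge lies on some cycle, so there are no bridges.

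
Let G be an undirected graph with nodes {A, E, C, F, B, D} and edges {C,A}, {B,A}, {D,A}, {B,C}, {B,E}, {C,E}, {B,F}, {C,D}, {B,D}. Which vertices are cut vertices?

B

Removing B increases the component count from 1 to 2, so B is a cut vertex.
By contrast removing D leaves 1 component; it is not a cut vertex. No other vertex is a cut vertex either.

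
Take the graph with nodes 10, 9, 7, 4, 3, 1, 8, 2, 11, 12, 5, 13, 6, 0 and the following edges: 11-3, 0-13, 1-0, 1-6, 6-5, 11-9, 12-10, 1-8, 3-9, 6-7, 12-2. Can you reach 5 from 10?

No

The component containing 10 is {2, 10, 12}, and 5 is not in it.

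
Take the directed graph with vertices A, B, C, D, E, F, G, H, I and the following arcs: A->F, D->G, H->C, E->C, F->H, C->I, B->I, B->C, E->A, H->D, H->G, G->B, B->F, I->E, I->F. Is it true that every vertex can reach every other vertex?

Yes

From H we can reach every vertex (A, B, C, D, E, F, G, H, I), and every vertex can reach H (A, B, C, D, E, F, G, H, I). So the whole graph is one strongly connected component.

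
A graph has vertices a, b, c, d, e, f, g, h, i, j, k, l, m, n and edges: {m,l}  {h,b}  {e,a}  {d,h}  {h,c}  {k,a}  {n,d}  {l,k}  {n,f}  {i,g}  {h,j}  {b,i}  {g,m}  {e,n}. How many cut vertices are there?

Removing h increases the component count from 1 to 3, so h is a cut vertex.
Removing n increases the component count from 1 to 2, so n is a cut vertex.
By contrast removing b leaves 1 component; it is not a cut vertex. No other vertex is a cut vertex either.

2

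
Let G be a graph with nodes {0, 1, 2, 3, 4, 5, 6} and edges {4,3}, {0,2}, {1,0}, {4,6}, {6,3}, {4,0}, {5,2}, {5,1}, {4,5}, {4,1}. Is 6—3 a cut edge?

After removing 6—3, the path 6-4-3 still connects them, so the edge is not a bridge.

No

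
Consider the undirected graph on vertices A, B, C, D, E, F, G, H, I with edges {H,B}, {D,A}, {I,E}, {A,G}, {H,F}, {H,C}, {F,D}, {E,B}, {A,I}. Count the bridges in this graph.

The edges on the cycle H-F-D-A-I-E-B-H are not bridges since each lies on that cycle.
But removing A—G disconnects A from G; removing H—C disconnects H from C — these are bridges.
That makes 2 bridges.

2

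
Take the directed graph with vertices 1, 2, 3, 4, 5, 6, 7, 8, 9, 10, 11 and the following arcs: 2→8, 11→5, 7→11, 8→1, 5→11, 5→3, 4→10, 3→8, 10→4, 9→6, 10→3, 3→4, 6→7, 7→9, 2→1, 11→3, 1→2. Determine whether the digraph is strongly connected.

No

There is no directed path from 10 to 6, so the graph is not strongly connected.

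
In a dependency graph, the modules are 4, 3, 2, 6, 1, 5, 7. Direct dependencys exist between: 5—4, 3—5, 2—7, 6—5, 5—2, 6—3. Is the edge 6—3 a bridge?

After removing 6—3, the path 6-5-3 still connects them, so the edge is not a bridge.

No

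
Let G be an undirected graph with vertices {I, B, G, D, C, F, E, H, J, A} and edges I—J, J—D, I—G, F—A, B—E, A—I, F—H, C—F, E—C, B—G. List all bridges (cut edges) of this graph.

The edges on the cycle B-E-C-F-A-I-G-B are not bridges since each lies on that cycle.
But removing J—I disconnects J from I; removing J—D disconnects J from D; removing F—H disconnects F from H — these are bridges.

D-J, F-H, I-J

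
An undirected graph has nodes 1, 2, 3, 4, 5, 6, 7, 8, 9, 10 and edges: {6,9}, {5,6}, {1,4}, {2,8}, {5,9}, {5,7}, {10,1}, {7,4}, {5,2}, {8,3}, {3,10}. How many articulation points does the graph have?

Removing 5 increases the component count from 1 to 2, so 5 is a cut vertex.
By contrast removing 2 leaves 1 component; it is not a cut vertex. No other vertex is a cut vertex either.

1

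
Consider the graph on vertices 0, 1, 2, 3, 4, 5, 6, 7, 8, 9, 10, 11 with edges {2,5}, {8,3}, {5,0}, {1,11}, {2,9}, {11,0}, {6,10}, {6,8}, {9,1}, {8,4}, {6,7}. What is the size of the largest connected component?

6

Starting from 0 we can reach 0, 1, 2, 5, 9, 11. That is one component of size 6.
Starting from 3 we can reach 3, 4, 6, 7, 8, 10. That is one component of size 6.
The largest has 6 vertices.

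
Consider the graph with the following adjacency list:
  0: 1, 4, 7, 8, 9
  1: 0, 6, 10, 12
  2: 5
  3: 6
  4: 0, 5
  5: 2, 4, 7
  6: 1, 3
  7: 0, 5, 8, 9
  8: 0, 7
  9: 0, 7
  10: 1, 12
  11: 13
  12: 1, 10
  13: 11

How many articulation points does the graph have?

Removing 0 increases the component count from 2 to 3, so 0 is a cut vertex.
Removing 1 increases the component count from 2 to 4, so 1 is a cut vertex.
Removing 5 increases the component count from 2 to 3, so 5 is a cut vertex.
Likewise 6 is a cut vertex.
By contrast removing 7 leaves 2 components; it is not a cut vertex. No other vertex is a cut vertex either.

4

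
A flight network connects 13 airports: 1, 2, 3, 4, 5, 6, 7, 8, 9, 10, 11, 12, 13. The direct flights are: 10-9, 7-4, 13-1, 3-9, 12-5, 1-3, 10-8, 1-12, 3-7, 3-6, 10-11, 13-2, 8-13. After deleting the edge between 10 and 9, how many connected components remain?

10 and 9 are still connected via 10-8-13-1-3-9, so the component count stays at 1.

1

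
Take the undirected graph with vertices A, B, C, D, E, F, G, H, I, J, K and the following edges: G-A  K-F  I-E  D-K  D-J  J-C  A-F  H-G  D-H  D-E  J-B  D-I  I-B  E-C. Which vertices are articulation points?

D

Removing D increases the component count from 1 to 2, so D is a cut vertex.
By contrast removing J leaves 1 component; it is not a cut vertex. No other vertex is a cut vertex either.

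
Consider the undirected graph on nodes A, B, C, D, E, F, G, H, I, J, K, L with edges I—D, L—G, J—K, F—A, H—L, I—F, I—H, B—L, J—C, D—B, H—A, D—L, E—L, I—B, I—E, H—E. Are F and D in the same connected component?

From F we can reach A, B, D, E, F, G, H, I, L, which includes D.

Yes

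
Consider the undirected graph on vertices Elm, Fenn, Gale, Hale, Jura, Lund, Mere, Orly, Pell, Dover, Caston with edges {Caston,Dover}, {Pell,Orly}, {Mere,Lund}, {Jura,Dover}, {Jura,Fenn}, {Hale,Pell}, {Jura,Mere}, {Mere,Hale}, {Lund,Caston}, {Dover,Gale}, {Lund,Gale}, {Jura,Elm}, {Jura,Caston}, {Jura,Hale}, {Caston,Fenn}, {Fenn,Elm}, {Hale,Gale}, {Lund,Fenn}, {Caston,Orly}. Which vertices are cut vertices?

none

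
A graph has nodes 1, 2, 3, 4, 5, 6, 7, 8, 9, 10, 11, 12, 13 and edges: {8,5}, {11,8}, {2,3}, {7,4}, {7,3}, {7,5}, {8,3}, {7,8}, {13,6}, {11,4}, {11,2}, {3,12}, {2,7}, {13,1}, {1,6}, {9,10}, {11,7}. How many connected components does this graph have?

3

Starting from 9 we can reach 9, 10. That is one component of size 2.
Starting from 1 we can reach 1, 6, 13. That is one component of size 3.
Starting from 2 we can reach 2, 3, 4, 5, 7, 8, 11, 12. That is one component of size 8.
Total: 3 components.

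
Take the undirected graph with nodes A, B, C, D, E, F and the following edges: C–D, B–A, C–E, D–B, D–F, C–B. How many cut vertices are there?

3

Removing B increases the component count from 1 to 2, so B is a cut vertex.
Removing C increases the component count from 1 to 2, so C is a cut vertex.
Removing D increases the component count from 1 to 2, so D is a cut vertex.
By contrast removing A leaves 1 component; it is not a cut vertex. No other vertex is a cut vertex either.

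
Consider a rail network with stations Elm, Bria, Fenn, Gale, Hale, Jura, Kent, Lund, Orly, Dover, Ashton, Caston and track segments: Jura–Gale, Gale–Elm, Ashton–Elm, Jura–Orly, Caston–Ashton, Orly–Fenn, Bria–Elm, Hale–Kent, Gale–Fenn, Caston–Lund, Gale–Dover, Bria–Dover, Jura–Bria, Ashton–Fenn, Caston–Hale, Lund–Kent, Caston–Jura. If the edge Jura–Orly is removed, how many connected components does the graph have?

Jura and Orly are still connected via Jura-Gale-Fenn-Orly, so the component count stays at 1.

1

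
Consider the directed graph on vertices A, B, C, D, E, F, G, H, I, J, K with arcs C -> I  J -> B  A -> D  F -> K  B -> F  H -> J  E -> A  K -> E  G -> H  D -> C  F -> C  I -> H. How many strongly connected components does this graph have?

2

{A, B, C, D, E, F, H, I, J, K} are all mutually reachable — one SCC of size 10.
{G} is an SCC by itself.
That gives 2 strongly connected components.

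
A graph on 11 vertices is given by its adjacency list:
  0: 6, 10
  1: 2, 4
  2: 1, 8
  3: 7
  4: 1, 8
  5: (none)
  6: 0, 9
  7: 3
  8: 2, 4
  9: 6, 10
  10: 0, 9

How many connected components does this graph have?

5 is isolated — a component by itself.
Starting from 3 we can reach 3, 7. That is one component of size 2.
Starting from 0 we can reach 0, 6, 9, 10. That is one component of size 4.
Starting from 1 we can reach 1, 2, 4, 8. That is one component of size 4.
Total: 4 components.

4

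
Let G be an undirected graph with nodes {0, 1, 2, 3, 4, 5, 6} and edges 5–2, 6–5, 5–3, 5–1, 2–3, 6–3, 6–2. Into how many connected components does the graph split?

0 is isolated — a component by itself.
4 is isolated — a component by itself.
Starting from 1 we can reach 1, 2, 3, 5, 6. That is one component of size 5.
Total: 3 components.

3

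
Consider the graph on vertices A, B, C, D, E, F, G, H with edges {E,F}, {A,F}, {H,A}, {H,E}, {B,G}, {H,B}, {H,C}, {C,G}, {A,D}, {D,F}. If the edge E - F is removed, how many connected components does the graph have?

E and F are still connected via E-H-A-F, so the component count stays at 1.

1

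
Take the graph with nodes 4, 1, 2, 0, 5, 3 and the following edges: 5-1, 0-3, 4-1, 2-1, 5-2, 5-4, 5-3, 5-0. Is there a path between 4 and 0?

Yes

From 4 we can reach 0, 1, 2, 3, 4, 5, which includes 0.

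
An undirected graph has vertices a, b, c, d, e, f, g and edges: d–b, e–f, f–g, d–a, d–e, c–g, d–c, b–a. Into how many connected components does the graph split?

1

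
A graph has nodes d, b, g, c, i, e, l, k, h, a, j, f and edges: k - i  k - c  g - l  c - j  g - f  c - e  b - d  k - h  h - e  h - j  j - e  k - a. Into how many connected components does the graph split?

Starting from b we can reach b, d. That is one component of size 2.
Starting from f we can reach f, g, l. That is one component of size 3.
Starting from a we can reach a, c, e, h, i, j, k. That is one component of size 7.
Total: 3 components.

3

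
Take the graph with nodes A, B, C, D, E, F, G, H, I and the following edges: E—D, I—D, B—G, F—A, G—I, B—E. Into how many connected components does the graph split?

4

H is isolated — a component by itself.
C is isolated — a component by itself.
Starting from A we can reach A, F. That is one component of size 2.
Starting from B we can reach B, D, E, G, I. That is one component of size 5.
Total: 4 components.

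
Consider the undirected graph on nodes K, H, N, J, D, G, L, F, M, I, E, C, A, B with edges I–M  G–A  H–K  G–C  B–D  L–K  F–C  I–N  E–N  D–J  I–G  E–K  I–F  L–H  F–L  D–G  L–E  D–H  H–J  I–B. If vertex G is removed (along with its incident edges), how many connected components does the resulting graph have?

2

With G gone, the remaining components are: {A}; {B, C, D, E, F, H, I, J, K, L, M, N}.
That is 2 components.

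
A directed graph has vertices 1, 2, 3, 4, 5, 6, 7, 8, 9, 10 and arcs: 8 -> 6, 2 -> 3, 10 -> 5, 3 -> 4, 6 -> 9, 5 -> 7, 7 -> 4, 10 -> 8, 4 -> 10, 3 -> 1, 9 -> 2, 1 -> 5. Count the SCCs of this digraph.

{1, 2, 3, 4, 5, 6, 7, 8, 9, 10} are all mutually reachable — one SCC of size 10.
That gives 1 strongly connected component.

1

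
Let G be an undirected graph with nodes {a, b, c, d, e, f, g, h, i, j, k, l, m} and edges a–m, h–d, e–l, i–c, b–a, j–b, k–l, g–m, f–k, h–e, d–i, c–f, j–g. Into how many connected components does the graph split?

Starting from a we can reach a, b, g, j, m. That is one component of size 5.
Starting from c we can reach c, d, e, f, h, i, k, l. That is one component of size 8.
Total: 2 components.

2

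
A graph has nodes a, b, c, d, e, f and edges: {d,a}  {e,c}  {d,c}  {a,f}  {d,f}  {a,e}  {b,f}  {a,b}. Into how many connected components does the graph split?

Starting from a we can reach a, b, c, d, e, f. That is one component of size 6.
Total: 1 component.

1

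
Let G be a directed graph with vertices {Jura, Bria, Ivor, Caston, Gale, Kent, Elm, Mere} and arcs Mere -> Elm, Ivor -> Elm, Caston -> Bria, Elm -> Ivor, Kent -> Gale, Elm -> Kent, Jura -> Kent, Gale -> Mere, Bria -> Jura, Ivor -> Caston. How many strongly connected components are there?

1

{Elm, Bria, Gale, Ivor, Jura, Kent, Mere, Caston} are all mutually reachable — one SCC of size 8.
That gives 1 strongly connected component.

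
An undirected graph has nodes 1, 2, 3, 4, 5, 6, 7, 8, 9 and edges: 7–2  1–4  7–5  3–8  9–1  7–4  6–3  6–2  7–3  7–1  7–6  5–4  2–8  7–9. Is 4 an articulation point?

No

Deleting 4 leaves 1 component (was 1) (its neighbors 1, 5, 7 remain connected to each other), so 4 is not a cut vertex.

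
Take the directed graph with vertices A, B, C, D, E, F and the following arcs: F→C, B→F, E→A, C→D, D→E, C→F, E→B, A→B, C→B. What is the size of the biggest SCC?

{A, B, C, D, E, F} are all mutually reachable — one SCC of size 6.
The largest has 6 vertices.

6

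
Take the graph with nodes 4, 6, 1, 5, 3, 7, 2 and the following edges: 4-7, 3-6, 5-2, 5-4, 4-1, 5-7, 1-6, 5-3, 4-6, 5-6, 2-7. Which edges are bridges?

none

The edges on the cycle 5-3-6-1-4-5 are not bridges since each lies on that cycle.
Every edge lies on some cycle, so there are no bridges.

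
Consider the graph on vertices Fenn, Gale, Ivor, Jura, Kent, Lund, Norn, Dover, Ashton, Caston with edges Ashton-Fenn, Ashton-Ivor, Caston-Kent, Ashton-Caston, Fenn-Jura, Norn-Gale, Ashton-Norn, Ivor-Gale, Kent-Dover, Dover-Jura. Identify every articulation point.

Ashton

Removing Ashton increases the component count from 2 to 3, so Ashton is a cut vertex.
By contrast removing Ivor leaves 2 components; it is not a cut vertex. No other vertex is a cut vertex either.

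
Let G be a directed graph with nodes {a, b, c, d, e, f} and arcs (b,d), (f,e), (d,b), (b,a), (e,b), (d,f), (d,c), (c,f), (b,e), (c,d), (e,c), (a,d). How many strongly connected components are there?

1

{a, b, c, d, e, f} are all mutually reachable — one SCC of size 6.
That gives 1 strongly connected component.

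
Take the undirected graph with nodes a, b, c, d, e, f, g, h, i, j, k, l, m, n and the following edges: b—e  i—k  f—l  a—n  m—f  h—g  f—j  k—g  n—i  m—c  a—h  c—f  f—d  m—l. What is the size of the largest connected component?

6

Starting from b we can reach b, e. That is one component of size 2.
Starting from a we can reach a, g, h, i, k, n. That is one component of size 6.
Starting from c we can reach c, d, f, j, l, m. That is one component of size 6.
The largest has 6 vertices.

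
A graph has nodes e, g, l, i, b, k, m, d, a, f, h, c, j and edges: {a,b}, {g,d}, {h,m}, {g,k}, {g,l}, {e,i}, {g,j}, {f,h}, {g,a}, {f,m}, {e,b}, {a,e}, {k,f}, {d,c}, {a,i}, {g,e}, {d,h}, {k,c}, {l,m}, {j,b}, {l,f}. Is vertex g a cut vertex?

Yes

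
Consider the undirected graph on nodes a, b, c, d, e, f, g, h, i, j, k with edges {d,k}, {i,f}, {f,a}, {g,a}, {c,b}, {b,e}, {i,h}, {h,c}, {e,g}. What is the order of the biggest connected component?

8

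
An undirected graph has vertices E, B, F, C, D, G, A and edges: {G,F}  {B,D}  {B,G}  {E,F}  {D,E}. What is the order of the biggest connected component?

5

C is isolated — a component by itself.
A is isolated — a component by itself.
Starting from B we can reach B, D, E, F, G. That is one component of size 5.
The largest has 5 vertices.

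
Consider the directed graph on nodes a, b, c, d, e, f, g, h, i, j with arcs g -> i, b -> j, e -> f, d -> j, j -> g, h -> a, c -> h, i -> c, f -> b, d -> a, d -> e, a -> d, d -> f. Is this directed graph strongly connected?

From a we can reach every vertex (a, b, c, d, e, f, g, h, i, j), and every vertex can reach a (a, b, c, d, e, f, g, h, i, j). So the whole graph is one strongly connected component.

Yes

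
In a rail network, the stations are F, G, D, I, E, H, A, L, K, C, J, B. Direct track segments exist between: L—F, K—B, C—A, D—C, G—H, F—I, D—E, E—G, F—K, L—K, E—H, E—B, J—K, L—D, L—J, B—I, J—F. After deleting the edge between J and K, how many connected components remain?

1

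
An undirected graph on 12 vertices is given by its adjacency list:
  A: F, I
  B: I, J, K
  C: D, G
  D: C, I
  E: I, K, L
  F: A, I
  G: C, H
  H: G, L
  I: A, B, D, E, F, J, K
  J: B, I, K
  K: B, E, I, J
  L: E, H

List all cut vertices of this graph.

I

Removing I increases the component count from 1 to 2, so I is a cut vertex.
By contrast removing G leaves 1 component; it is not a cut vertex. No other vertex is a cut vertex either.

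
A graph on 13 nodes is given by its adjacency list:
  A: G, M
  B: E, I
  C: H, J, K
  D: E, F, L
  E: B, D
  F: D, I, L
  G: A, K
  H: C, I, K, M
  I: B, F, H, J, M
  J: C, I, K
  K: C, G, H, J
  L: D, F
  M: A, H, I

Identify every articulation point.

I

Removing I increases the component count from 1 to 2, so I is a cut vertex.
By contrast removing B leaves 1 component; it is not a cut vertex. No other vertex is a cut vertex either.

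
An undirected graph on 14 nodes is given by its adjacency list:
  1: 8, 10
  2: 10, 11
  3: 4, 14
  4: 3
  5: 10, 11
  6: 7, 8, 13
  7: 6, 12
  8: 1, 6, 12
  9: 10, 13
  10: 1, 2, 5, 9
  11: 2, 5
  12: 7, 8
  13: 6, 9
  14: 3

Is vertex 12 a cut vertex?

No

Deleting 12 leaves 2 components (was 2), so 12 is not a cut vertex.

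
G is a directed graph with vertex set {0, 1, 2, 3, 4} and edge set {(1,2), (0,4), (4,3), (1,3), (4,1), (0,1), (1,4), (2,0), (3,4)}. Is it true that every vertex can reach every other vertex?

Yes

From 3 we can reach every vertex (0, 1, 2, 3, 4), and every vertex can reach 3 (0, 1, 2, 3, 4). So the whole graph is one strongly connected component.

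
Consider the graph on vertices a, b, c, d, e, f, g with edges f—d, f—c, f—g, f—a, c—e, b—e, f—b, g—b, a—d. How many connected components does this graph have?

Starting from a we can reach a, b, c, d, e, f, g. That is one component of size 7.
Total: 1 component.

1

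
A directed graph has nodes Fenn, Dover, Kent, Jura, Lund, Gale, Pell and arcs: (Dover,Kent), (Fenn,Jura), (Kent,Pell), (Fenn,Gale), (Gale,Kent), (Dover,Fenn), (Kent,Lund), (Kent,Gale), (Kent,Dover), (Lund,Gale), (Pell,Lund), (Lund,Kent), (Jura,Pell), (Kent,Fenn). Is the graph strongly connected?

From Jura we can reach every vertex (Fenn, Gale, Jura, Kent, Lund, Pell, Dover), and every vertex can reach Jura (Fenn, Gale, Jura, Kent, Lund, Pell, Dover). So the whole graph is one strongly connected component.

Yes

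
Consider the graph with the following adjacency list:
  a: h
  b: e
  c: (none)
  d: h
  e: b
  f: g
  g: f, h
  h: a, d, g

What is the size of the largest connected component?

5

c is isolated — a component by itself.
Starting from b we can reach b, e. That is one component of size 2.
Starting from a we can reach a, d, f, g, h. That is one component of size 5.
The largest has 5 vertices.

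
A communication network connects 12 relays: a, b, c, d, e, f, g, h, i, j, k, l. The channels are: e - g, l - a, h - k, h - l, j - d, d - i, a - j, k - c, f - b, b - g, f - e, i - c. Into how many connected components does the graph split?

2

Starting from b we can reach b, e, f, g. That is one component of size 4.
Starting from a we can reach a, c, d, h, i, j, k, l. That is one component of size 8.
Total: 2 components.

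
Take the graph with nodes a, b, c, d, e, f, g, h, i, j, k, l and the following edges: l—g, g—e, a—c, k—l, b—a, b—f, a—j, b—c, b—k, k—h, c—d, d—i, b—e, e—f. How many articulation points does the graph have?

5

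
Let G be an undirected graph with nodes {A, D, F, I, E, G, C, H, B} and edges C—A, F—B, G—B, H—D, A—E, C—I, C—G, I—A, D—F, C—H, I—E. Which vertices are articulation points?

C

Removing C increases the component count from 1 to 2, so C is a cut vertex.
By contrast removing G leaves 1 component; it is not a cut vertex. No other vertex is a cut vertex either.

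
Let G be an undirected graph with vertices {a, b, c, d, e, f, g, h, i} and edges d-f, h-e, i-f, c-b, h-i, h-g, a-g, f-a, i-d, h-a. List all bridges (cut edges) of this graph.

b-c, e-h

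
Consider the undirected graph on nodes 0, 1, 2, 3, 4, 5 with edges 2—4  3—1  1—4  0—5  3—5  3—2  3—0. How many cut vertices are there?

1

Removing 3 increases the component count from 1 to 2, so 3 is a cut vertex.
By contrast removing 0 leaves 1 component; it is not a cut vertex. No other vertex is a cut vertex either.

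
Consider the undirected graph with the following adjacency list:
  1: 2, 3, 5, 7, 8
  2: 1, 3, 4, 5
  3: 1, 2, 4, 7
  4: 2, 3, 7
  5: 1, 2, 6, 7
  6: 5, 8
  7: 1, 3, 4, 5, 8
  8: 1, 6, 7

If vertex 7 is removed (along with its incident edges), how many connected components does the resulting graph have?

With 7 gone, the remaining components are: {1, 2, 3, 4, 5, 6, 8}.
That is 1 component.

1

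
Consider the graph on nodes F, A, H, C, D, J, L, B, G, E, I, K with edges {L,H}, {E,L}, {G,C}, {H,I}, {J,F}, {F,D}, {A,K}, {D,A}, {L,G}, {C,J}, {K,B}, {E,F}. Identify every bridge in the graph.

A-D, A-K, B-K, D-F, H-I, H-L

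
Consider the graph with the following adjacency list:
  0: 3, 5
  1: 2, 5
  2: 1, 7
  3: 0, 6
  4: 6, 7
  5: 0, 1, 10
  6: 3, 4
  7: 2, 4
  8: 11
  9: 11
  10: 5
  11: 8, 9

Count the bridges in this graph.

The edges on the cycle 0-5-1-2-7-4-6-3-0 are not bridges since each lies on that cycle.
But removing 10-5 disconnects 10 from 5; removing 8-11 disconnects 8 from 11; removing 11-9 disconnects 11 from 9 — these are bridges.
That makes 3 bridges.

3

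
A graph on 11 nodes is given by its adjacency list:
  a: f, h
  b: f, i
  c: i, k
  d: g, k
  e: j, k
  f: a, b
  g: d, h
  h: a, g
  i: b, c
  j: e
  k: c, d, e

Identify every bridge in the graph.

The edges on the cycle h-a-f-b-i-c-k-d-g-h are not bridges since each lies on that cycle.
But removing e-k disconnects e from k; removing e-j disconnects e from j — these are bridges.

e-j, e-k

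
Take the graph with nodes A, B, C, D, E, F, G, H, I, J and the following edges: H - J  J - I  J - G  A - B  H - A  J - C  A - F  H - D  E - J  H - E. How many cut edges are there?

7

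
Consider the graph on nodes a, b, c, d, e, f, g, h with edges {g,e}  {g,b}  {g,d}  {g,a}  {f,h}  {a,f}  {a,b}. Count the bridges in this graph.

4

The edges on the cycle g-a-b-g are not bridges since each lies on that cycle.
But removing a - f disconnects a from f; removing g - e disconnects g from e; removing f - h disconnects f from h; removing g - d disconnects g from d — these are bridges.
That makes 4 bridges.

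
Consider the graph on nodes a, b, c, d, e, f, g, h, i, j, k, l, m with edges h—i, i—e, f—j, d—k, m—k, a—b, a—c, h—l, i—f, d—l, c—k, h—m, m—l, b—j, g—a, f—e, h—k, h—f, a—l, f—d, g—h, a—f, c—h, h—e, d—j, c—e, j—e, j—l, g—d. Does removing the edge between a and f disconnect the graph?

No

After removing a—f, the path a-g-h-f still connects them, so the edge is not a bridge.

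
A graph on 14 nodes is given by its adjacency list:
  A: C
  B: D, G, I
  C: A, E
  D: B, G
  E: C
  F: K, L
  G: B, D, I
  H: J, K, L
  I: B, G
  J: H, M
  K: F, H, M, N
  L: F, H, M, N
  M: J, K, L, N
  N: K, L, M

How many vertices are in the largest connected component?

Starting from A we can reach A, C, E. That is one component of size 3.
Starting from B we can reach B, D, G, I. That is one component of size 4.
Starting from F we can reach F, H, J, K, L, M, N. That is one component of size 7.
The largest has 7 vertices.

7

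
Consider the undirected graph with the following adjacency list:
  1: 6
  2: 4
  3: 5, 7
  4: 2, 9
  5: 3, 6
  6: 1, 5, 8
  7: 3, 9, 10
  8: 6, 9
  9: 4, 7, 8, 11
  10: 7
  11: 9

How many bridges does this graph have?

5

The edges on the cycle 8-9-7-3-5-6-8 are not bridges since each lies on that cycle.
But removing 9-4 disconnects 9 from 4; removing 2-4 disconnects 2 from 4; removing 7-10 disconnects 7 from 10; removing 11-9 disconnects 11 from 9 — these are bridges.
In total 5 edges are bridges.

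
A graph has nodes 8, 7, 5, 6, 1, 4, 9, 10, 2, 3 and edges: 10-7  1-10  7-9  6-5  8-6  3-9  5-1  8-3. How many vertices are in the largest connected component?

2 is isolated — a component by itself.
4 is isolated — a component by itself.
Starting from 1 we can reach 1, 3, 5, 6, 7, 8, 9, 10. That is one component of size 8.
The largest has 8 vertices.

8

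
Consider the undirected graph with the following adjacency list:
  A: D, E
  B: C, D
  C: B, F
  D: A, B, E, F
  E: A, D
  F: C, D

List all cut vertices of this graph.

D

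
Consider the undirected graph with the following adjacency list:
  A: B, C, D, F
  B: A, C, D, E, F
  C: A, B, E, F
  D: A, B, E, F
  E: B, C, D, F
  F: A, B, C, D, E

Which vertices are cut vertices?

none

Removing B, for instance, still leaves 1 component. No single vertex removal increases the component count — the graph has no articulation points.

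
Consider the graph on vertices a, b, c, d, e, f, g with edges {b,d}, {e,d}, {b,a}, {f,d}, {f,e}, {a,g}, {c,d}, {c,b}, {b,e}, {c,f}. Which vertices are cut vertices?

a, b

Removing a increases the component count from 1 to 2, so a is a cut vertex.
Removing b increases the component count from 1 to 2, so b is a cut vertex.
By contrast removing d leaves 1 component; it is not a cut vertex. No other vertex is a cut vertex either.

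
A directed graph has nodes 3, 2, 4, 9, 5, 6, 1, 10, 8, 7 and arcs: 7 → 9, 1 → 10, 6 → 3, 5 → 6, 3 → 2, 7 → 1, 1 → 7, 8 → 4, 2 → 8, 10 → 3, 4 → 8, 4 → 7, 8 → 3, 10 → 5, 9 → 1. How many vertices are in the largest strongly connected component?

10

{1, 2, 3, 4, 5, 6, 7, 8, 9, 10} are all mutually reachable — one SCC of size 10.
The largest has 10 vertices.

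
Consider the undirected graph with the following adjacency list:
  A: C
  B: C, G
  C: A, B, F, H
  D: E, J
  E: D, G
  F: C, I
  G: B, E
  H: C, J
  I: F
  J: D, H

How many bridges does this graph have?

3

The edges on the cycle C-B-G-E-D-J-H-C are not bridges since each lies on that cycle.
But removing C-F disconnects C from F; removing I-F disconnects I from F; removing C-A disconnects C from A — these are bridges.
That makes 3 bridges.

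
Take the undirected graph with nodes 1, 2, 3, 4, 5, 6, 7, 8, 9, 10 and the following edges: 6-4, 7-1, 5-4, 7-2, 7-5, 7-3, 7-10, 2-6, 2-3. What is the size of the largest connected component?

8

8 is isolated — a component by itself.
9 is isolated — a component by itself.
Starting from 1 we can reach 1, 2, 3, 4, 5, 6, 7, 10. That is one component of size 8.
The largest has 8 vertices.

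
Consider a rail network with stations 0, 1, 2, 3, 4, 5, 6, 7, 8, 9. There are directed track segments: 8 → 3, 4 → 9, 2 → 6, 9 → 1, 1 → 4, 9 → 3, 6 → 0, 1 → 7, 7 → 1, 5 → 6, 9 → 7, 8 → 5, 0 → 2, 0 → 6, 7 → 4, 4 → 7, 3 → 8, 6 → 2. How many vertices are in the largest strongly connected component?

{1, 4, 7, 9} are all mutually reachable — one SCC of size 4.
{0, 2, 6} are all mutually reachable — one SCC of size 3.
{3, 8} are all mutually reachable — one SCC of size 2.
{5} is an SCC by itself.
The largest has 4 vertices.

4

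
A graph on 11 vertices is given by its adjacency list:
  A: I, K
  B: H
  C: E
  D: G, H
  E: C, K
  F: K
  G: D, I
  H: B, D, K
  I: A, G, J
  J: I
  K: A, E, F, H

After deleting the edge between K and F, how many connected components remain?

2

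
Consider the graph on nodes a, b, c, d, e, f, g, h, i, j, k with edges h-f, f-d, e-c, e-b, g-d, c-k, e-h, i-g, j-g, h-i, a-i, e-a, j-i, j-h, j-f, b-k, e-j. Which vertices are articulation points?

e

Removing e increases the component count from 1 to 2, so e is a cut vertex.
By contrast removing g leaves 1 component; it is not a cut vertex. No other vertex is a cut vertex either.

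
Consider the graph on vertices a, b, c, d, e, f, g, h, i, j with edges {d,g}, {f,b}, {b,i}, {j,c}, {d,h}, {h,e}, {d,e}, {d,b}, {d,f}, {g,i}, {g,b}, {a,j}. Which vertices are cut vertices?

Removing d increases the component count from 2 to 3, so d is a cut vertex.
Removing j increases the component count from 2 to 3, so j is a cut vertex.
By contrast removing f leaves 2 components; it is not a cut vertex. No other vertex is a cut vertex either.

d, j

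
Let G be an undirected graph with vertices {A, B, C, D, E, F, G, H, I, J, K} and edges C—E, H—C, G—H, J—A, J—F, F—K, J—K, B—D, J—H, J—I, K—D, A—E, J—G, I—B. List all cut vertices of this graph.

J

Removing J increases the component count from 1 to 2, so J is a cut vertex.
By contrast removing H leaves 1 component; it is not a cut vertex. No other vertex is a cut vertex either.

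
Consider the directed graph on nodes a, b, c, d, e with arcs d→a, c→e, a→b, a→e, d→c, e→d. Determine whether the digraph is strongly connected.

No

There is no directed path from b to a, so the graph is not strongly connected.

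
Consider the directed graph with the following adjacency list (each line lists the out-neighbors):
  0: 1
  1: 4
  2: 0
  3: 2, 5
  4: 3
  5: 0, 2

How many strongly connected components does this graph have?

1

{0, 1, 2, 3, 4, 5} are all mutually reachable — one SCC of size 6.
That gives 1 strongly connected component.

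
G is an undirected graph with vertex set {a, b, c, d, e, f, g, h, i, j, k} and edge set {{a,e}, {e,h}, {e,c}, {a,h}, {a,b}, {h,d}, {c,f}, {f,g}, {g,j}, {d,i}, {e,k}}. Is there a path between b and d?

Yes

From b we can reach a, b, c, d, e, f, g, h, i, j, k, which includes d.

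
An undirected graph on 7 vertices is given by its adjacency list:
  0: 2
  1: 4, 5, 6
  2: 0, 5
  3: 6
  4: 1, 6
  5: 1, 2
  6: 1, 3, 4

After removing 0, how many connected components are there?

With 0 gone, the remaining components are: {1, 2, 3, 4, 5, 6}.
That is 1 component.

1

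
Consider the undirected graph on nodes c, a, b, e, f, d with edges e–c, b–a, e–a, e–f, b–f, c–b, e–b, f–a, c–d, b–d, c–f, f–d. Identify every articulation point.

none

Removing b, for instance, still leaves 1 component. No single vertex removal increases the component count — the graph has no articulation points.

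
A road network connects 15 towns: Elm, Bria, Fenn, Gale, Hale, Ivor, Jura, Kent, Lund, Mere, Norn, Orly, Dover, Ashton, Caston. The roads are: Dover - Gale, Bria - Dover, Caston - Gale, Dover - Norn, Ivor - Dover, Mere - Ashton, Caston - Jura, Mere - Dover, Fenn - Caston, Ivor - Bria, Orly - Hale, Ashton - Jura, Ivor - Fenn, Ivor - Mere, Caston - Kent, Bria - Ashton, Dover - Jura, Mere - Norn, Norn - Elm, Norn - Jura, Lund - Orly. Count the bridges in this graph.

The edges on the cycle Mere-Dover-Jura-Norn-Mere are not bridges since each lies on that cycle.
But removing Kent - Caston disconnects Kent from Caston; removing Lund - Orly disconnects Lund from Orly; removing Orly - Hale disconnects Orly from Hale; removing Norn - Elm disconnects Norn from Elm — these are bridges.
That makes 4 bridges.

4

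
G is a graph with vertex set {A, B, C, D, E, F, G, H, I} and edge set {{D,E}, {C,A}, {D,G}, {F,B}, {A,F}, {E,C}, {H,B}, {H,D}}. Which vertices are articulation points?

D

Removing D increases the component count from 2 to 3, so D is a cut vertex.
By contrast removing A leaves 2 components; it is not a cut vertex. No other vertex is a cut vertex either.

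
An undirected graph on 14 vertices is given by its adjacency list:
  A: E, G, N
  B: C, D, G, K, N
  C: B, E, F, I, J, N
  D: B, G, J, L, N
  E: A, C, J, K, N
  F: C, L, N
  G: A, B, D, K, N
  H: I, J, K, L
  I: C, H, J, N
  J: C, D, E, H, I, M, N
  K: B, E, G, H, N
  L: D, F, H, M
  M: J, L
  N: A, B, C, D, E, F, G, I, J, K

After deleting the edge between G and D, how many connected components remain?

G and D are still connected via G-N-D, so the component count stays at 1.

1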